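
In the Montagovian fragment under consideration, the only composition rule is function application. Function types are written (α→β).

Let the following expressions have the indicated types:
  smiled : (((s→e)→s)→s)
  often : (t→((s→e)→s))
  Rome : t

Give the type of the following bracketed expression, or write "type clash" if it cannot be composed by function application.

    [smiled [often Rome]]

s

At [often Rome], often : (t→((s→e)→s)) takes Rome : t, giving ((s→e)→s).
At [smiled [often Rome]], smiled : (((s→e)→s)→s) takes [often Rome] : ((s→e)→s), giving s.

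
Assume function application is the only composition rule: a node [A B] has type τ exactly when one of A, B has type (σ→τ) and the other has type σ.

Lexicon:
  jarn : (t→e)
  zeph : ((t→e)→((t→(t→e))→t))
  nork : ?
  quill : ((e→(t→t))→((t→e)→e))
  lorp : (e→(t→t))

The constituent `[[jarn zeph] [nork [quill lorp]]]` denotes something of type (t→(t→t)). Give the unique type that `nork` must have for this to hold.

(((t→e)→e)→(((t→(t→e))→t)→(t→(t→t))))

[[jarn zeph] [nork [quill lorp]]] must have type (t→(t→t)). The sister [jarn zeph] has type ((t→(t→e))→t); that is not a function onto (t→(t→t)), so [nork [quill lorp]] must be the functor, of type (((t→(t→e))→t)→(t→(t→t))).
[nork [quill lorp]] must have type (((t→(t→e))→t)→(t→(t→t))). The sister [quill lorp] has type ((t→e)→e); that is not a function onto (((t→(t→e))→t)→(t→(t→t))), so nork must be the functor, of type (((t→e)→e)→(((t→(t→e))→t)→(t→(t→t)))).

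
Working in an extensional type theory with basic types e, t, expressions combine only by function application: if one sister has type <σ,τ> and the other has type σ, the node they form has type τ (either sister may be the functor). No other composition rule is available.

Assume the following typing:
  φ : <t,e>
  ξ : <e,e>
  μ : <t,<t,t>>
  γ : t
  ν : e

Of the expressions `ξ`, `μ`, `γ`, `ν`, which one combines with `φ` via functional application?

γ

ξ : <e,e> — φ needs t; ξ needs e; neither fits.
μ : <t,<t,t>> — φ needs t; μ needs t; neither fits.
γ — combines: φ : <t,e> takes γ : t as argument, giving e.
ν : e — φ needs t; ν needs nothing (atomic); neither fits.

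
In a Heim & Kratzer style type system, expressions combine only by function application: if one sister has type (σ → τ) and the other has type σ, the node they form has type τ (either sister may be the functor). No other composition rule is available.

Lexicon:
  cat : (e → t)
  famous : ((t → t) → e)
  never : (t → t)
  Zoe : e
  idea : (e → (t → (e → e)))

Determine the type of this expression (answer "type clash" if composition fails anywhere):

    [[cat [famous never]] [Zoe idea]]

[famous never]: functor famous : ((t → t) → e), argument never : (t → t); result e.
[cat [famous never]]: functor cat : (e → t), argument [famous never] : e; result t.
[Zoe idea]: functor idea : (e → (t → (e → e))), argument Zoe : e; result (t → (e → e)).
[[cat [famous never]] [Zoe idea]]: functor [Zoe idea] : (t → (e → e)), argument [cat [famous never]] : t; result (e → e).

(e → e)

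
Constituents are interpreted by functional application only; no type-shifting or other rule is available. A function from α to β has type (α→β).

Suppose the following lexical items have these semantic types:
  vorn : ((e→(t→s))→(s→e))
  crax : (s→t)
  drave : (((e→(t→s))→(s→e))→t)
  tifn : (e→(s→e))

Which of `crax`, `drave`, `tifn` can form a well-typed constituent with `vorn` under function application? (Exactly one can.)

drave

crax : (s→t) — no; vorn wants (e→(t→s)), and crax wants s.
drave — combines: drave : (((e→(t→s))→(s→e))→t) takes vorn : ((e→(t→s))→(s→e)) as argument, giving t.
tifn : (e→(s→e)) — no; vorn wants (e→(t→s)), and tifn wants e.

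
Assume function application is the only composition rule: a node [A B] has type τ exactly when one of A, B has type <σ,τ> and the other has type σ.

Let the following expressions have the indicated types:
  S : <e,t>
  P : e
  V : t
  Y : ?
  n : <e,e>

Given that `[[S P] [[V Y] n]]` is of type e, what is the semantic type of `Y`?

<t,<<e,e>,<t,e>>>

For [[S P] [[V Y] n]] to have type e with [S P] of type t, [[V Y] n] must be the function: [[V Y] n] : <t,e>.
For [[V Y] n] to have type <t,e> with n of type <e,e>, [V Y] must be the function: [V Y] : <<e,e>,<t,e>>.
For [V Y] to have type <<e,e>,<t,e>> with V of type t, Y must be the function: Y : <t,<<e,e>,<t,e>>>.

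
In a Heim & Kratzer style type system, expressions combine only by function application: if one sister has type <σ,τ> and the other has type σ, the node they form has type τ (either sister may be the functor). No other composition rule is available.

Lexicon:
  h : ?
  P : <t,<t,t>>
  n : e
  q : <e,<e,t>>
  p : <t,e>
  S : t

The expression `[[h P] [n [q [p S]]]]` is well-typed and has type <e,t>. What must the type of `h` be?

At [[h P] [n [q [p S]]]] (required: <e,t>): [n [q [p S]]] is t, which is not a function with range <e,t>; hence [h P] is the functor — type <t,<e,t>>.
At [h P] (required: <t,<e,t>>): P is <t,<t,t>>, which is not a function with range <t,<e,t>>; hence h is the functor — type <<t,<t,t>>,<t,<e,t>>>.

<<t,<t,t>>,<t,<e,t>>>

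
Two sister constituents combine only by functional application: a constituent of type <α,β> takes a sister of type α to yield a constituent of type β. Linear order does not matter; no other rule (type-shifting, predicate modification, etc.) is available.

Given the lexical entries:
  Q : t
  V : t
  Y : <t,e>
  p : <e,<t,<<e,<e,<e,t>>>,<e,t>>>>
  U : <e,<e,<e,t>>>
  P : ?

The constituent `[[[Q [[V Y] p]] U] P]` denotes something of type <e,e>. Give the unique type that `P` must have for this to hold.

[[[Q [[V Y] p]] U] P] is required to be <e,e>. [[Q [[V Y] p]] U] : <e,t> cannot yield <e,e> as functor, so P : <<e,t>,<e,e>>.

<<e,t>,<e,e>>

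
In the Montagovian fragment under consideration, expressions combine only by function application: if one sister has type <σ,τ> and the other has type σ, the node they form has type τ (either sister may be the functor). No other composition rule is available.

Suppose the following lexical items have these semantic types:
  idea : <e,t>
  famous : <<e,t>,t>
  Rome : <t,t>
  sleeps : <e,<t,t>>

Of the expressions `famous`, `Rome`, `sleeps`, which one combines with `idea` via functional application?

famous — combines: famous : <<e,t>,t> takes idea : <e,t> as argument, giving t.
Rome : <t,t> — idea needs e; Rome needs t; neither fits.
sleeps : <e,<t,t>> — idea needs e; sleeps needs e; neither fits.

famous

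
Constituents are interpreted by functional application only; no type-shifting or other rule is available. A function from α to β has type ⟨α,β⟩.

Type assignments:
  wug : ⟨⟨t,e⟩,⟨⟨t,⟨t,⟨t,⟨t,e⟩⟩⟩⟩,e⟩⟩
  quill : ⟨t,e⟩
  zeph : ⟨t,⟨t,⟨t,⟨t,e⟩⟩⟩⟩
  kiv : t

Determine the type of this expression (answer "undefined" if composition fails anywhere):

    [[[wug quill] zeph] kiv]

At [wug quill], wug : ⟨⟨t,e⟩,⟨⟨t,⟨t,⟨t,⟨t,e⟩⟩⟩⟩,e⟩⟩ takes quill : ⟨t,e⟩, giving ⟨⟨t,⟨t,⟨t,⟨t,e⟩⟩⟩⟩,e⟩.
At [[wug quill] zeph], [wug quill] : ⟨⟨t,⟨t,⟨t,⟨t,e⟩⟩⟩⟩,e⟩ takes zeph : ⟨t,⟨t,⟨t,⟨t,e⟩⟩⟩⟩, giving e.
[[[wug quill] zeph] kiv]: e with t — neither is a function whose domain matches the other; composition fails here.

undefined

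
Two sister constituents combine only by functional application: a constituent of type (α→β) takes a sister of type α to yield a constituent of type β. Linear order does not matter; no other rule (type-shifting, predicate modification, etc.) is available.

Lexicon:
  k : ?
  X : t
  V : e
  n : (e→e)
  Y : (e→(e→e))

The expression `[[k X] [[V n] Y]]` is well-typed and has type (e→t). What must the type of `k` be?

(t→((e→e)→(e→t)))

For [[k X] [[V n] Y]] to have type (e→t) with [[V n] Y] of type (e→e), [k X] must be the function: [k X] : ((e→e)→(e→t)).
For [k X] to have type ((e→e)→(e→t)) with X of type t, k must be the function: k : (t→((e→e)→(e→t))).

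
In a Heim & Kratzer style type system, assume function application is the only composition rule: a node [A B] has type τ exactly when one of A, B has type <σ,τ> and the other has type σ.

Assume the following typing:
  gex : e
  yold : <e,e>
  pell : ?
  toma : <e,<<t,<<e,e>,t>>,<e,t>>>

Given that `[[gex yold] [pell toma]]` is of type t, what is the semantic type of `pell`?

[[gex yold] [pell toma]] must have type t. The sister [gex yold] has type e; that is not a function onto t, so [pell toma] must be the functor, of type <e,t>.
[pell toma] must have type <e,t>. The sister toma has type <e,<<t,<<e,e>,t>>,<e,t>>>; that is not a function onto <e,t>, so pell must be the functor, of type <<e,<<t,<<e,e>,t>>,<e,t>>>,<e,t>>.

<<e,<<t,<<e,e>,t>>,<e,t>>>,<e,t>>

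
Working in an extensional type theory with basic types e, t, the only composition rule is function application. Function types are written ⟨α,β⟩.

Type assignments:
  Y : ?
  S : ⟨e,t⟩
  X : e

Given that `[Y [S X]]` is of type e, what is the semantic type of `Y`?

At [Y [S X]] (required: e): [S X] is t, which is not a function with range e; hence Y is the functor — type ⟨t,e⟩.

⟨t,e⟩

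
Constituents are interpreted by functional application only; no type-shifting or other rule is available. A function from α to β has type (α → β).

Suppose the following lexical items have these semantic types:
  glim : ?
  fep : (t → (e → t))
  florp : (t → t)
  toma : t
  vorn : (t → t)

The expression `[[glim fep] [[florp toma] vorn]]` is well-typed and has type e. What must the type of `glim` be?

((t → (e → t)) → (t → e))

[[glim fep] [[florp toma] vorn]] is required to be e. [[florp toma] vorn] : t cannot yield e as functor, so [glim fep] : (t → e).
[glim fep] is required to be (t → e). fep : (t → (e → t)) cannot yield (t → e) as functor, so glim : ((t → (e → t)) → (t → e)).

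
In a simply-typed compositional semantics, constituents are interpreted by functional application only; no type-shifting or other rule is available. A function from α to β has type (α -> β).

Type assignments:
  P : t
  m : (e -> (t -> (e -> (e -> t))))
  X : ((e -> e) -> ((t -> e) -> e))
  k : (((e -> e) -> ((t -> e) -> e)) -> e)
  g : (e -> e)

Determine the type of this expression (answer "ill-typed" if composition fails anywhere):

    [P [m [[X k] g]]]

[X k]: functor k : (((e -> e) -> ((t -> e) -> e)) -> e), argument X : ((e -> e) -> ((t -> e) -> e)); result e.
[[X k] g]: functor g : (e -> e), argument [X k] : e; result e.
[m [[X k] g]]: functor m : (e -> (t -> (e -> (e -> t)))), argument [[X k] g] : e; result (t -> (e -> (e -> t))).
[P [m [[X k] g]]]: functor [m [[X k] g]] : (t -> (e -> (e -> t))), argument P : t; result (e -> (e -> t)).

(e -> (e -> t))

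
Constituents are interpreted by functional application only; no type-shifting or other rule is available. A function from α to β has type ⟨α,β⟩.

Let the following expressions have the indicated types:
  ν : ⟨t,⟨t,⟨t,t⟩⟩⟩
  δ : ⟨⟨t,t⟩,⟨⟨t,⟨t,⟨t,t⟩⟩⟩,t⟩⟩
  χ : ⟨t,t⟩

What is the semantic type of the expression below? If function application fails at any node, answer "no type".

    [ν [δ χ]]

[δ χ] — δ of type ⟨⟨t,t⟩,⟨⟨t,⟨t,⟨t,t⟩⟩⟩,t⟩⟩ combines with χ of type ⟨t,t⟩: type ⟨⟨t,⟨t,⟨t,t⟩⟩⟩,t⟩.
[ν [δ χ]] — [δ χ] of type ⟨⟨t,⟨t,⟨t,t⟩⟩⟩,t⟩ combines with ν of type ⟨t,⟨t,⟨t,t⟩⟩⟩: type t.

t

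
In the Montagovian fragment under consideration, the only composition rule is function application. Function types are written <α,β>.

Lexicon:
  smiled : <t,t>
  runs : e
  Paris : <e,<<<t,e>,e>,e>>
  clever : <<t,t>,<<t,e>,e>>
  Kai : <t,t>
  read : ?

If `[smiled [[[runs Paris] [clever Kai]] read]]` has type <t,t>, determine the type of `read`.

For [smiled [[[runs Paris] [clever Kai]] read]] to have type <t,t> with smiled of type <t,t>, [[[runs Paris] [clever Kai]] read] must be the function: [[[runs Paris] [clever Kai]] read] : <<t,t>,<t,t>>.
For [[[runs Paris] [clever Kai]] read] to have type <<t,t>,<t,t>> with [[runs Paris] [clever Kai]] of type e, read must be the function: read : <e,<<t,t>,<t,t>>>.

<e,<<t,t>,<t,t>>>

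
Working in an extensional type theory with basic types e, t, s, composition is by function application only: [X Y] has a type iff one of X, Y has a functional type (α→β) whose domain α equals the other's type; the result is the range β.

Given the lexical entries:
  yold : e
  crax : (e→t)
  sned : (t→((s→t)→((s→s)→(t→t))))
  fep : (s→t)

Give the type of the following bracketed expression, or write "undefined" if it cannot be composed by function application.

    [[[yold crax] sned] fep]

At [yold crax], crax : (e→t) takes yold : e, giving t.
At [[yold crax] sned], sned : (t→((s→t)→((s→s)→(t→t)))) takes [yold crax] : t, giving ((s→t)→((s→s)→(t→t))).
At [[[yold crax] sned] fep], [[yold crax] sned] : ((s→t)→((s→s)→(t→t))) takes fep : (s→t), giving ((s→s)→(t→t)).

((s→s)→(t→t))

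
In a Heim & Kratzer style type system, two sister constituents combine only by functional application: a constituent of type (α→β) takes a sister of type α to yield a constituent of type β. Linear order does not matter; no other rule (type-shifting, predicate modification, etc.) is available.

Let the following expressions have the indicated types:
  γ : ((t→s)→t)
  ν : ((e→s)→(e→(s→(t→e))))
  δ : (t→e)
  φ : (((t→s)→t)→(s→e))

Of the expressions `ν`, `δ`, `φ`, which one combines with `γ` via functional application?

φ

ν : ((e→s)→(e→(s→(t→e)))) — neither side's domain matches the other.
δ : (t→e) — neither side's domain matches the other.
φ — combines: φ : (((t→s)→t)→(s→e)) takes γ : ((t→s)→t) as argument, giving (s→e).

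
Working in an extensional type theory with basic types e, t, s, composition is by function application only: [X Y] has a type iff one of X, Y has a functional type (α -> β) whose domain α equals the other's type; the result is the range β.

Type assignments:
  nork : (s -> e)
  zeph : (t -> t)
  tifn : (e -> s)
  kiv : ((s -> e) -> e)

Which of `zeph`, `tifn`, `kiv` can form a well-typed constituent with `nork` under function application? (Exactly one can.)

kiv

zeph : (t -> t) — nork needs s; zeph needs t; neither fits.
tifn : (e -> s) — nork needs s; tifn needs e; neither fits.
kiv — combines: kiv : ((s -> e) -> e) takes nork : (s -> e) as argument, giving e.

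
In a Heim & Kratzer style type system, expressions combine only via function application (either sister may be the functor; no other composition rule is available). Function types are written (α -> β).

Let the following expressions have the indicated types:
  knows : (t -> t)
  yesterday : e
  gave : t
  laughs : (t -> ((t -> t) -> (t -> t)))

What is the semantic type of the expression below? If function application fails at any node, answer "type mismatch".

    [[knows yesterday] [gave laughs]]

type mismatch

[knows yesterday]: (t -> t) and e cannot combine by function application — type clash.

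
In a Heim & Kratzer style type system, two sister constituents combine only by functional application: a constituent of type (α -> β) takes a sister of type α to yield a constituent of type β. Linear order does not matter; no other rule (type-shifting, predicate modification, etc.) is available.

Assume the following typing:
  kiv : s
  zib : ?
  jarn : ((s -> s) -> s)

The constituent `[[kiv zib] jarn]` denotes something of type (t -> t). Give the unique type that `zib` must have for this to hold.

(s -> (((s -> s) -> s) -> (t -> t)))

[[kiv zib] jarn] must have type (t -> t). The sister jarn has type ((s -> s) -> s); that is not a function onto (t -> t), so [kiv zib] must be the functor, of type (((s -> s) -> s) -> (t -> t)).
[kiv zib] must have type (((s -> s) -> s) -> (t -> t)). The sister kiv has type s; that is not a function onto (((s -> s) -> s) -> (t -> t)), so zib must be the functor, of type (s -> (((s -> s) -> s) -> (t -> t))).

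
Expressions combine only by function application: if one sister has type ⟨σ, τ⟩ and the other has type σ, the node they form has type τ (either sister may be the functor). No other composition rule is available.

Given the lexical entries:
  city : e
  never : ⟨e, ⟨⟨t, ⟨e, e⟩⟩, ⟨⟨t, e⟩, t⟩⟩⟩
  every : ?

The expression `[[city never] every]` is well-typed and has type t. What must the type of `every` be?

[[city never] every] is required to be t. [city never] : ⟨⟨t, ⟨e, e⟩⟩, ⟨⟨t, e⟩, t⟩⟩ cannot yield t as functor, so every : ⟨⟨⟨t, ⟨e, e⟩⟩, ⟨⟨t, e⟩, t⟩⟩, t⟩.

⟨⟨⟨t, ⟨e, e⟩⟩, ⟨⟨t, e⟩, t⟩⟩, t⟩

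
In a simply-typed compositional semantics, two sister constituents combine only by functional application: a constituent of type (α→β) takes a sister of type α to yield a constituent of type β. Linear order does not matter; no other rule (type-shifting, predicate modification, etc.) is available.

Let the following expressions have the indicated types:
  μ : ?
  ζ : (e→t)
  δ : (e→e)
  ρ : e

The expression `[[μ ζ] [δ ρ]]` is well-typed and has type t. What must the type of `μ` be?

[[μ ζ] [δ ρ]] must have type t. The sister [δ ρ] has type e; that is not a function onto t, so [μ ζ] must be the functor, of type (e→t).
[μ ζ] must have type (e→t). The sister ζ has type (e→t); that is not a function onto (e→t), so μ must be the functor, of type ((e→t)→(e→t)).

((e→t)→(e→t))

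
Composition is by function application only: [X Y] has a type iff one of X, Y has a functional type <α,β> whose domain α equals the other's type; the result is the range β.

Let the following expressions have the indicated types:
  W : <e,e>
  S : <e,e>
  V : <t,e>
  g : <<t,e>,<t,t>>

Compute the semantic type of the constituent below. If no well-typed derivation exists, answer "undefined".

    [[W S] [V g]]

undefined

[W S]: <e,e> and <e,e> cannot combine by function application — type clash.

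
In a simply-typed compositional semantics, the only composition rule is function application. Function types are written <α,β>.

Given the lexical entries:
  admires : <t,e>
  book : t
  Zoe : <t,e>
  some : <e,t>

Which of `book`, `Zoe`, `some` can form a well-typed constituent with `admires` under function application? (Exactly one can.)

book — combines: admires : <t,e> takes book : t as argument, giving e.
Zoe : <t,e> — does not combine with admires.
some : <e,t> — does not combine with admires.

book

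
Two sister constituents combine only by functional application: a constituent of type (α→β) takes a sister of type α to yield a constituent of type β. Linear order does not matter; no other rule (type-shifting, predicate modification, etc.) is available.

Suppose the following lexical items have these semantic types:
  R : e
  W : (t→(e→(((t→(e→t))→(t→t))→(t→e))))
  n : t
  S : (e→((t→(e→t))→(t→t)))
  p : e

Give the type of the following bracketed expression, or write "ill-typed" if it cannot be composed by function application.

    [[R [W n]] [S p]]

(t→e)

[W n]: W is (t→(e→(((t→(e→t))→(t→t))→(t→e)))), n is t; result (e→(((t→(e→t))→(t→t))→(t→e))).
[R [W n]]: [W n] is (e→(((t→(e→t))→(t→t))→(t→e))), R is e; result (((t→(e→t))→(t→t))→(t→e)).
[S p]: S is (e→((t→(e→t))→(t→t))), p is e; result ((t→(e→t))→(t→t)).
[[R [W n]] [S p]]: [R [W n]] is (((t→(e→t))→(t→t))→(t→e)), [S p] is ((t→(e→t))→(t→t)); result (t→e).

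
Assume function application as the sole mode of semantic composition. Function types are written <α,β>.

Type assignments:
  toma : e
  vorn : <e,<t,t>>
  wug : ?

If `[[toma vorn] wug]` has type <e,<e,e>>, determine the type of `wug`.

<<t,t>,<e,<e,e>>>

For [[toma vorn] wug] to have type <e,<e,e>> with [toma vorn] of type <t,t>, wug must be the function: wug : <<t,t>,<e,<e,e>>>.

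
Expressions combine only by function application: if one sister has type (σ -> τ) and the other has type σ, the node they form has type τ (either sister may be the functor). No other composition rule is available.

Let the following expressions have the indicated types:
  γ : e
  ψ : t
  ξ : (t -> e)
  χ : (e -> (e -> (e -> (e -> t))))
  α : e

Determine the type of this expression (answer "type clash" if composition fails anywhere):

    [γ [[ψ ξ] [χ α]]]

(e -> t)

[ψ ξ] — ξ of type (t -> e) combines with ψ of type t: type e.
[χ α] — χ of type (e -> (e -> (e -> (e -> t)))) combines with α of type e: type (e -> (e -> (e -> t))).
[[ψ ξ] [χ α]] — [χ α] of type (e -> (e -> (e -> t))) combines with [ψ ξ] of type e: type (e -> (e -> t)).
[γ [[ψ ξ] [χ α]]] — [[ψ ξ] [χ α]] of type (e -> (e -> t)) combines with γ of type e: type (e -> t).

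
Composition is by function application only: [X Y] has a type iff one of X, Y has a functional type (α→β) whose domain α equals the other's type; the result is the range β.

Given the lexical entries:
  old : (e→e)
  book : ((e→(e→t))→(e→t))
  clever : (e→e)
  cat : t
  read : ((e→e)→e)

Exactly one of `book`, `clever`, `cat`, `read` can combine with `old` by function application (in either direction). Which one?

read

book : ((e→(e→t))→(e→t)) — neither side's domain matches the other.
clever : (e→e) — neither side's domain matches the other.
cat : t — neither side's domain matches the other.
read — combines: read : ((e→e)→e) takes old : (e→e) as argument, giving e.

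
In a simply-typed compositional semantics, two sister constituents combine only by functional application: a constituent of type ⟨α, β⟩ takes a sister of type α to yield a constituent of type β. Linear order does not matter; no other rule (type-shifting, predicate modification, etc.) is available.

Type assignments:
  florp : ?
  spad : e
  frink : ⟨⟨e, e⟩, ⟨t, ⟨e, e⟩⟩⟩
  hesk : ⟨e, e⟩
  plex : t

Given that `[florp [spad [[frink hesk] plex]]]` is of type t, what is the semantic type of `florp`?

⟨e, t⟩

[florp [spad [[frink hesk] plex]]] must have type t. The sister [spad [[frink hesk] plex]] has type e; that is not a function onto t, so florp must be the functor, of type ⟨e, t⟩.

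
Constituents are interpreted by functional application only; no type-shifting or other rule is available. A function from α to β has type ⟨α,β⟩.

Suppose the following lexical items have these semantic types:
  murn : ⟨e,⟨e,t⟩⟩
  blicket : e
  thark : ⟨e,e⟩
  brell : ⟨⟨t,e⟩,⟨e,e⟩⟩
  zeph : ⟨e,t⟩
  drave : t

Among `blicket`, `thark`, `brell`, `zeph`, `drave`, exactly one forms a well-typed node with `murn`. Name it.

blicket — combines: murn : ⟨e,⟨e,t⟩⟩ takes blicket : e as argument, giving ⟨e,t⟩.
thark : ⟨e,e⟩ — does not combine with murn.
brell : ⟨⟨t,e⟩,⟨e,e⟩⟩ — does not combine with murn.
zeph : ⟨e,t⟩ — does not combine with murn.
drave : t — does not combine with murn.

blicket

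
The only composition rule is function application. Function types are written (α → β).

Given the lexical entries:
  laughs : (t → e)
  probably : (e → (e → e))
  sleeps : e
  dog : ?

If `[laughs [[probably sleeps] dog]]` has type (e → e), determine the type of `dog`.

At [laughs [[probably sleeps] dog]] (required: (e → e)): laughs is (t → e), which is not a function with range (e → e); hence [[probably sleeps] dog] is the functor — type ((t → e) → (e → e)).
At [[probably sleeps] dog] (required: ((t → e) → (e → e))): [probably sleeps] is (e → e), which is not a function with range ((t → e) → (e → e)); hence dog is the functor — type ((e → e) → ((t → e) → (e → e))).

((e → e) → ((t → e) → (e → e)))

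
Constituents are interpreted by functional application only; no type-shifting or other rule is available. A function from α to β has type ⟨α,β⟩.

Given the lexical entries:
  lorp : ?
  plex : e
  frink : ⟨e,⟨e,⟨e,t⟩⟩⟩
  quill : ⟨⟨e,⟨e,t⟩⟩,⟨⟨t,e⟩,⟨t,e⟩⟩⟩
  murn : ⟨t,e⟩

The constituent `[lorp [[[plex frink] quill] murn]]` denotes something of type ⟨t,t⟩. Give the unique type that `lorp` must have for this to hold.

[lorp [[[plex frink] quill] murn]] is required to be ⟨t,t⟩. [[[plex frink] quill] murn] : ⟨t,e⟩ cannot yield ⟨t,t⟩ as functor, so lorp : ⟨⟨t,e⟩,⟨t,t⟩⟩.

⟨⟨t,e⟩,⟨t,t⟩⟩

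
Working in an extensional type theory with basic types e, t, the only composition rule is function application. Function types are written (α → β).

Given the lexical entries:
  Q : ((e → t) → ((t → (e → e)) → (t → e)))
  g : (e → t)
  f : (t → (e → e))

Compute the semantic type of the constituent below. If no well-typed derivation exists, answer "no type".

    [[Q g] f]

(t → e)

[Q g] — Q of type ((e → t) → ((t → (e → e)) → (t → e))) combines with g of type (e → t): type ((t → (e → e)) → (t → e)).
[[Q g] f] — [Q g] of type ((t → (e → e)) → (t → e)) combines with f of type (t → (e → e)): type (t → e).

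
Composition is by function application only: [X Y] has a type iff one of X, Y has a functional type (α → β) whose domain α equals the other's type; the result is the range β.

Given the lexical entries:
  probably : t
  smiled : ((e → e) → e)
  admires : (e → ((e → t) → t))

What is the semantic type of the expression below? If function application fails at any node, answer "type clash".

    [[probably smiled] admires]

[probably smiled]: t with ((e → e) → e) — neither is a function whose domain matches the other; composition fails here.

type clash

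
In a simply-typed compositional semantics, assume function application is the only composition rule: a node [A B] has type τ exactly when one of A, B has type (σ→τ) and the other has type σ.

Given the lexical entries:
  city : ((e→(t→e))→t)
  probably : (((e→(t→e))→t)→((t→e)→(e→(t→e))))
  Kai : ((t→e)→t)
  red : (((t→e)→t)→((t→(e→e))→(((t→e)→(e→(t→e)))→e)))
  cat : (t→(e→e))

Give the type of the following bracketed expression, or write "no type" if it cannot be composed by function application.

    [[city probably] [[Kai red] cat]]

e

[city probably]: probably is (((e→(t→e))→t)→((t→e)→(e→(t→e)))), city is ((e→(t→e))→t); result ((t→e)→(e→(t→e))).
[Kai red]: red is (((t→e)→t)→((t→(e→e))→(((t→e)→(e→(t→e)))→e))), Kai is ((t→e)→t); result ((t→(e→e))→(((t→e)→(e→(t→e)))→e)).
[[Kai red] cat]: [Kai red] is ((t→(e→e))→(((t→e)→(e→(t→e)))→e)), cat is (t→(e→e)); result (((t→e)→(e→(t→e)))→e).
[[city probably] [[Kai red] cat]]: [[Kai red] cat] is (((t→e)→(e→(t→e)))→e), [city probably] is ((t→e)→(e→(t→e))); result e.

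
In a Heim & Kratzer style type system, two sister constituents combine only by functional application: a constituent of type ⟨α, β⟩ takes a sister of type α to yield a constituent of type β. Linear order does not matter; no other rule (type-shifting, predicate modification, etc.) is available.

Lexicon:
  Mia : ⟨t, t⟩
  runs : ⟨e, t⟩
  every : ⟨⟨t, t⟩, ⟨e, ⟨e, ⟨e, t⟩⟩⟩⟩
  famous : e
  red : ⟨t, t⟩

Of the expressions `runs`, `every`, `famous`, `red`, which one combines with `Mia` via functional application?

every

runs : ⟨e, t⟩ — neither side's domain matches the other.
every — combines: every : ⟨⟨t, t⟩, ⟨e, ⟨e, ⟨e, t⟩⟩⟩⟩ takes Mia : ⟨t, t⟩ as argument, giving ⟨e, ⟨e, ⟨e, t⟩⟩⟩.
famous : e — neither side's domain matches the other.
red : ⟨t, t⟩ — neither side's domain matches the other.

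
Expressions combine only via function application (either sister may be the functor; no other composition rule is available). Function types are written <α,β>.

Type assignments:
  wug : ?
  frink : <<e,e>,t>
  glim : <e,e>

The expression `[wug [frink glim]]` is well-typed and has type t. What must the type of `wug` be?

<t,t>

[wug [frink glim]] is required to be t. [frink glim] : t cannot yield t as functor, so wug : <t,t>.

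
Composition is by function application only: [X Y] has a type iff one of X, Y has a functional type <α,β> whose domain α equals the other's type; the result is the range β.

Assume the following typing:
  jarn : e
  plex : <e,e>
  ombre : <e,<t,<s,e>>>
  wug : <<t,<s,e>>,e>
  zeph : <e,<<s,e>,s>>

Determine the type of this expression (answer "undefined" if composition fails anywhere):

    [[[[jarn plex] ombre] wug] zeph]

<<s,e>,s>

[jarn plex] — plex of type <e,e> combines with jarn of type e: type e.
[[jarn plex] ombre] — ombre of type <e,<t,<s,e>>> combines with [jarn plex] of type e: type <t,<s,e>>.
[[[jarn plex] ombre] wug] — wug of type <<t,<s,e>>,e> combines with [[jarn plex] ombre] of type <t,<s,e>>: type e.
[[[[jarn plex] ombre] wug] zeph] — zeph of type <e,<<s,e>,s>> combines with [[[jarn plex] ombre] wug] of type e: type <<s,e>,s>.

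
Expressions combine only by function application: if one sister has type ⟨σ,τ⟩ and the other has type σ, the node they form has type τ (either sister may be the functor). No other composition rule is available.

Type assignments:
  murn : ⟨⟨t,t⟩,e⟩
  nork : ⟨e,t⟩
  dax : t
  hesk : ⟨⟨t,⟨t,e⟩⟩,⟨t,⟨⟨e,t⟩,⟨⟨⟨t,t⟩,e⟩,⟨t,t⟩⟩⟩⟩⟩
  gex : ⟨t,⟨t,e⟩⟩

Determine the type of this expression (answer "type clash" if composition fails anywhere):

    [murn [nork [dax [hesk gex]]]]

[hesk gex]: ⟨⟨t,⟨t,e⟩⟩,⟨t,⟨⟨e,t⟩,⟨⟨⟨t,t⟩,e⟩,⟨t,t⟩⟩⟩⟩⟩ applied to ⟨t,⟨t,e⟩⟩ yields ⟨t,⟨⟨e,t⟩,⟨⟨⟨t,t⟩,e⟩,⟨t,t⟩⟩⟩⟩.
[dax [hesk gex]]: ⟨t,⟨⟨e,t⟩,⟨⟨⟨t,t⟩,e⟩,⟨t,t⟩⟩⟩⟩ applied to t yields ⟨⟨e,t⟩,⟨⟨⟨t,t⟩,e⟩,⟨t,t⟩⟩⟩.
[nork [dax [hesk gex]]]: ⟨⟨e,t⟩,⟨⟨⟨t,t⟩,e⟩,⟨t,t⟩⟩⟩ applied to ⟨e,t⟩ yields ⟨⟨⟨t,t⟩,e⟩,⟨t,t⟩⟩.
[murn [nork [dax [hesk gex]]]]: ⟨⟨⟨t,t⟩,e⟩,⟨t,t⟩⟩ applied to ⟨⟨t,t⟩,e⟩ yields ⟨t,t⟩.

⟨t,t⟩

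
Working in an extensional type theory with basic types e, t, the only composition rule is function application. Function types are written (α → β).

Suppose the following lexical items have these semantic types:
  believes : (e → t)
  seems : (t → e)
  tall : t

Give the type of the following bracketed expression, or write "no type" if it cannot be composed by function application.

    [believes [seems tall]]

At [seems tall], seems : (t → e) takes tall : t, giving e.
At [believes [seems tall]], believes : (e → t) takes [seems tall] : e, giving t.

t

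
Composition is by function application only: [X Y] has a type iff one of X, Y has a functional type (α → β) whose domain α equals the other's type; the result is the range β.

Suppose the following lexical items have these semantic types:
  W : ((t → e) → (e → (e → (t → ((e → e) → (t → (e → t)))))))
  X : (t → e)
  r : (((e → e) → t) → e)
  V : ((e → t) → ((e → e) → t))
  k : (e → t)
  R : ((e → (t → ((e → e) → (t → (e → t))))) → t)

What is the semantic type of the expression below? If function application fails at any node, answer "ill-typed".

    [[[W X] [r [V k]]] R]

[W X]: ((t → e) → (e → (e → (t → ((e → e) → (t → (e → t))))))) applied to (t → e) yields (e → (e → (t → ((e → e) → (t → (e → t)))))).
[V k]: ((e → t) → ((e → e) → t)) applied to (e → t) yields ((e → e) → t).
[r [V k]]: (((e → e) → t) → e) applied to ((e → e) → t) yields e.
[[W X] [r [V k]]]: (e → (e → (t → ((e → e) → (t → (e → t)))))) applied to e yields (e → (t → ((e → e) → (t → (e → t))))).
[[[W X] [r [V k]]] R]: ((e → (t → ((e → e) → (t → (e → t))))) → t) applied to (e → (t → ((e → e) → (t → (e → t))))) yields t.

t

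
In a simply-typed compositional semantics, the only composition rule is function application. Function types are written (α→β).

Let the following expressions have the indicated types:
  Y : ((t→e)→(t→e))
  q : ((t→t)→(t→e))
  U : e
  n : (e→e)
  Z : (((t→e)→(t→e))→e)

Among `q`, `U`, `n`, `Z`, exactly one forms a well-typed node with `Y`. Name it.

q : ((t→t)→(t→e)) — no; Y wants (t→e), and q wants (t→t).
U : e — no; Y wants (t→e), and U wants nothing (atomic).
n : (e→e) — no; Y wants (t→e), and n wants e.
Z — combines: Z : (((t→e)→(t→e))→e) takes Y : ((t→e)→(t→e)) as argument, giving e.

Z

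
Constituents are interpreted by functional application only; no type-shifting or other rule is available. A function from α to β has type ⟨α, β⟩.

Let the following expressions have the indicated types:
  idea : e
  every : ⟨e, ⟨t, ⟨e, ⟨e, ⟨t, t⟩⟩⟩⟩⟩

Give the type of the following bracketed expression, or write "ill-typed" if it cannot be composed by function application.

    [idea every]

[idea every]: functor every : ⟨e, ⟨t, ⟨e, ⟨e, ⟨t, t⟩⟩⟩⟩⟩, argument idea : e; result ⟨t, ⟨e, ⟨e, ⟨t, t⟩⟩⟩⟩.

⟨t, ⟨e, ⟨e, ⟨t, t⟩⟩⟩⟩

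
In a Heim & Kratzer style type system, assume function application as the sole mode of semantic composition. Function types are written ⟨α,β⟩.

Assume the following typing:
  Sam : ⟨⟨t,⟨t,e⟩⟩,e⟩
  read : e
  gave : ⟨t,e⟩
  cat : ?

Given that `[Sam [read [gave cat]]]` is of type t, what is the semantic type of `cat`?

⟨⟨t,e⟩,⟨e,⟨⟨⟨t,⟨t,e⟩⟩,e⟩,t⟩⟩⟩

[Sam [read [gave cat]]] must have type t. The sister Sam has type ⟨⟨t,⟨t,e⟩⟩,e⟩; that is not a function onto t, so [read [gave cat]] must be the functor, of type ⟨⟨⟨t,⟨t,e⟩⟩,e⟩,t⟩.
[read [gave cat]] must have type ⟨⟨⟨t,⟨t,e⟩⟩,e⟩,t⟩. The sister read has type e; that is not a function onto ⟨⟨⟨t,⟨t,e⟩⟩,e⟩,t⟩, so [gave cat] must be the functor, of type ⟨e,⟨⟨⟨t,⟨t,e⟩⟩,e⟩,t⟩⟩.
[gave cat] must have type ⟨e,⟨⟨⟨t,⟨t,e⟩⟩,e⟩,t⟩⟩. The sister gave has type ⟨t,e⟩; that is not a function onto ⟨e,⟨⟨⟨t,⟨t,e⟩⟩,e⟩,t⟩⟩, so cat must be the functor, of type ⟨⟨t,e⟩,⟨e,⟨⟨⟨t,⟨t,e⟩⟩,e⟩,t⟩⟩⟩.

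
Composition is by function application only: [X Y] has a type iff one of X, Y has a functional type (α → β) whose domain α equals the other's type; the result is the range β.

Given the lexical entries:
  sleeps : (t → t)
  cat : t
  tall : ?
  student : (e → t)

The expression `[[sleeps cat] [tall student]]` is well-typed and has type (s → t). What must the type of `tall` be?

At [[sleeps cat] [tall student]] (required: (s → t)): [sleeps cat] is t, which is not a function with range (s → t); hence [tall student] is the functor — type (t → (s → t)).
At [tall student] (required: (t → (s → t))): student is (e → t), which is not a function with range (t → (s → t)); hence tall is the functor — type ((e → t) → (t → (s → t))).

((e → t) → (t → (s → t)))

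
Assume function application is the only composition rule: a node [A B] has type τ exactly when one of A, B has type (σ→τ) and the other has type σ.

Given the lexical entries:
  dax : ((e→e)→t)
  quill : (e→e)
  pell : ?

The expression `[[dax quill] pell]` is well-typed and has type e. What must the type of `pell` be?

(t→e)

For [[dax quill] pell] to have type e with [dax quill] of type t, pell must be the function: pell : (t→e).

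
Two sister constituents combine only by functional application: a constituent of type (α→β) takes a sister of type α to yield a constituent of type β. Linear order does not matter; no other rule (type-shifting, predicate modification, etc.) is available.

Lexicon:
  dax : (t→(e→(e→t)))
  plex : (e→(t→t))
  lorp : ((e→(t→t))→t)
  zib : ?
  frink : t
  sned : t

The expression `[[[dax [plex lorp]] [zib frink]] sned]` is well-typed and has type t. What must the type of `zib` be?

(t→((e→(e→t))→(t→t)))

[[[dax [plex lorp]] [zib frink]] sned] must have type t. The sister sned has type t; that is not a function onto t, so [[dax [plex lorp]] [zib frink]] must be the functor, of type (t→t).
[[dax [plex lorp]] [zib frink]] must have type (t→t). The sister [dax [plex lorp]] has type (e→(e→t)); that is not a function onto (t→t), so [zib frink] must be the functor, of type ((e→(e→t))→(t→t)).
[zib frink] must have type ((e→(e→t))→(t→t)). The sister frink has type t; that is not a function onto ((e→(e→t))→(t→t)), so zib must be the functor, of type (t→((e→(e→t))→(t→t))).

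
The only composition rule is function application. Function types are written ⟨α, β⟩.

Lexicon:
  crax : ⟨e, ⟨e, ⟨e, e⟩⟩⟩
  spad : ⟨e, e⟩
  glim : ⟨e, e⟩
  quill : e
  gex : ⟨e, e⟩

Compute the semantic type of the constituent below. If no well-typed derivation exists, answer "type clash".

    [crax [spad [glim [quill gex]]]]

[quill gex]: ⟨e, e⟩ applied to e yields e.
[glim [quill gex]]: ⟨e, e⟩ applied to e yields e.
[spad [glim [quill gex]]]: ⟨e, e⟩ applied to e yields e.
[crax [spad [glim [quill gex]]]]: ⟨e, ⟨e, ⟨e, e⟩⟩⟩ applied to e yields ⟨e, ⟨e, e⟩⟩.

⟨e, ⟨e, e⟩⟩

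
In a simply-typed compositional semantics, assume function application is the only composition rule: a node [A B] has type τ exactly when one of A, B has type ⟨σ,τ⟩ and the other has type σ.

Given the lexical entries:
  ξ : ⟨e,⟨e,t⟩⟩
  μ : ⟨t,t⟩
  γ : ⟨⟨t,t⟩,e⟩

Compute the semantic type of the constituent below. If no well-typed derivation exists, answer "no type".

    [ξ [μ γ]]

⟨e,t⟩

[μ γ]: ⟨⟨t,t⟩,e⟩ applied to ⟨t,t⟩ yields e.
[ξ [μ γ]]: ⟨e,⟨e,t⟩⟩ applied to e yields ⟨e,t⟩.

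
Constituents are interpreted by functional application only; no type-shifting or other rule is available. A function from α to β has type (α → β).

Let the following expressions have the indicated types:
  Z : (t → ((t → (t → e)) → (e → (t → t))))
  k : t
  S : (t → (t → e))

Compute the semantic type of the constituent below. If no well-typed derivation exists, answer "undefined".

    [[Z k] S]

At [Z k], Z : (t → ((t → (t → e)) → (e → (t → t)))) takes k : t, giving ((t → (t → e)) → (e → (t → t))).
At [[Z k] S], [Z k] : ((t → (t → e)) → (e → (t → t))) takes S : (t → (t → e)), giving (e → (t → t)).

(e → (t → t))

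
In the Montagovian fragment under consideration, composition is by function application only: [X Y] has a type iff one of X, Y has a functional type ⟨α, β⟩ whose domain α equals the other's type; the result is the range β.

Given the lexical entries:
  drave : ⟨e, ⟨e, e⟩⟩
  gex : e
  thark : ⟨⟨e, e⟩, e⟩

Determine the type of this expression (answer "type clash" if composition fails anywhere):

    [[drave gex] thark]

e

[drave gex] — drave of type ⟨e, ⟨e, e⟩⟩ combines with gex of type e: type ⟨e, e⟩.
[[drave gex] thark] — thark of type ⟨⟨e, e⟩, e⟩ combines with [drave gex] of type ⟨e, e⟩: type e.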